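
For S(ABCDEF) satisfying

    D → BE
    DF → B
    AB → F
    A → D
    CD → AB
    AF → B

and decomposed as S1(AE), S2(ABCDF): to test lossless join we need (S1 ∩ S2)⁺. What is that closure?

ABDEF

S1 ∩ S2 = {A}.
A → D applies, adding D
D → BE applies, adding BE
AB → F applies, adding F
Closure: {ABDEF}.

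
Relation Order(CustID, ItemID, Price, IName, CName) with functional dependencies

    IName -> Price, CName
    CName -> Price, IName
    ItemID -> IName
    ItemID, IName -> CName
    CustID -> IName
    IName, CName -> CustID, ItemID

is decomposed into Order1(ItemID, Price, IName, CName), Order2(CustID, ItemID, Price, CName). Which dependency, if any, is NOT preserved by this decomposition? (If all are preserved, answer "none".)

IName → Price, CName lies within Order1.
CName → Price, IName lies within Order1.
ItemID → IName lies within Order1.
ItemID, IName → CName lies within Order1.
CustID → IName: restricted closure across fragments reaches IName.
IName, CName → CustID, ItemID: restricted closure across fragments reaches CustID, ItemID.
Every dependency is enforceable on the fragments, so the decomposition is dependency-preserving.

none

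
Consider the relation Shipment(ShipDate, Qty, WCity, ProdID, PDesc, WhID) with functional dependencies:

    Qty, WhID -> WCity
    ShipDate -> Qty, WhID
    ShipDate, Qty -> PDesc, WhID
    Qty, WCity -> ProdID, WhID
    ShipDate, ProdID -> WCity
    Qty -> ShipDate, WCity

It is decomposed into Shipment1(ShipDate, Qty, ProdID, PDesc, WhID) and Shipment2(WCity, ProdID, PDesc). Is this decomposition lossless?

Common attributes: Shipment1 ∩ Shipment2 = {ProdID, PDesc}.
No dependency enlarges {ProdID, PDesc}, so (ProdID, PDesc)⁺ = {ProdID, PDesc}.
The closure contains neither all of Shipment1 = {ShipDate, Qty, ProdID, PDesc, WhID} nor all of Shipment2 = {WCity, ProdID, PDesc}, so the common attributes are not a superkey of either fragment. The join is lossy.

No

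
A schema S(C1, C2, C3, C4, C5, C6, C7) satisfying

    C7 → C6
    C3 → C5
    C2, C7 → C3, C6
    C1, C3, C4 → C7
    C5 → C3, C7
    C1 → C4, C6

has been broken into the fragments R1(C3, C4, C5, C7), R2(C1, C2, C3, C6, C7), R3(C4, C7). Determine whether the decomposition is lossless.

Chase test. Columns are C1, C2, C3, C4, C5, C6, C7; row i has aⱼ where attribute j ∈ Ri, else bᵢⱼ.
Initial tableau (one row per fragment):
  row 1: b11 b12 a3 a4 a5 b16 a7
  row 2: a1 a2 a3 b24 b25 a6 a7
  row 3: b31 b32 b33 a4 b35 b36 a7
Rows 1 and 2 agree on C7; apply C7→C6 and equate their C6 entries.
Rows 1 and 3 agree on C7; apply C7→C6 and equate their C6 entries.
Rows 1 and 2 agree on C3; apply C3→C5 and equate their C5 entries.
No row becomes fully distinguished — the join is lossy.

No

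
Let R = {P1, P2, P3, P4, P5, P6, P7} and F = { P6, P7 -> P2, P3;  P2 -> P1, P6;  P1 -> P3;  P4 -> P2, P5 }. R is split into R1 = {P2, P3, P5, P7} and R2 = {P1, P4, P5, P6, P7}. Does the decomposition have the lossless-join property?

No

Common attributes: R1 ∩ R2 = {P5, P7}.
No dependency enlarges {P5, P7}, so (P5, P7)⁺ = {P5, P7}.
The closure contains neither all of R1 = {P2, P3, P5, P7} nor all of R2 = {P1, P4, P5, P6, P7}, so the common attributes are not a superkey of either fragment. The join is lossy.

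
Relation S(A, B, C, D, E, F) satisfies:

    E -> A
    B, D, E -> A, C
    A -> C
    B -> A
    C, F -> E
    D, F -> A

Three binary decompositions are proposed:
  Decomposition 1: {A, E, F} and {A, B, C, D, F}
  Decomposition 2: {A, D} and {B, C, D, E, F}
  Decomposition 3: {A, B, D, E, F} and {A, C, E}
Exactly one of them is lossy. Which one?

Decomposition 1: common = {A, F}, closure = {A, C, E, F} → lossless.
Decomposition 2: common = {D}, closure = {D} → lossy.
Decomposition 3: common = {A, E}, closure = {A, C, E} → lossless.

Decomposition 2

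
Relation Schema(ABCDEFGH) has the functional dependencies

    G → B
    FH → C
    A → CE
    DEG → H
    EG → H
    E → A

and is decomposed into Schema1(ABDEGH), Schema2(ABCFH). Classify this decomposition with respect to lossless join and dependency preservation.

lossy but dependency-preserving

Lossless test: (ABH)⁺ = {ABCEH}, which is a superkey of neither fragment — lossy.
Dependency preservation: A → CE is not contained in any single fragment, but the restricted closure of its left-hand side across the fragments still reaches the right-hand side; the remaining FDs each lie inside some fragment. All dependencies are preserved.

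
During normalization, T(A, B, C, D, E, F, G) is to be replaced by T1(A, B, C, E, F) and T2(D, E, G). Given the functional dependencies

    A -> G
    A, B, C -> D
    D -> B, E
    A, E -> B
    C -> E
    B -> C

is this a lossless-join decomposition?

No

Common attributes: T1 ∩ T2 = {E}.
No dependency enlarges {E}, so (E)⁺ = {E}.
The closure contains neither all of T1 = {A, B, C, E, F} nor all of T2 = {D, E, G}, so the common attributes are not a superkey of either fragment. The join is lossy.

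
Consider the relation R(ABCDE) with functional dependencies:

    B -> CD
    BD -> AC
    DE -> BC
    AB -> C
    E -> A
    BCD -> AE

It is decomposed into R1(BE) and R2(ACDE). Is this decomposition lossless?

Common attributes: R1 ∩ R2 = {E}.
Closure of {E}: E → A applies, adding A. So (E)⁺ = {AE}.
The closure contains neither all of R1 = {BE} nor all of R2 = {ACDE}, so the common attributes are not a superkey of either fragment. The join is lossy.

No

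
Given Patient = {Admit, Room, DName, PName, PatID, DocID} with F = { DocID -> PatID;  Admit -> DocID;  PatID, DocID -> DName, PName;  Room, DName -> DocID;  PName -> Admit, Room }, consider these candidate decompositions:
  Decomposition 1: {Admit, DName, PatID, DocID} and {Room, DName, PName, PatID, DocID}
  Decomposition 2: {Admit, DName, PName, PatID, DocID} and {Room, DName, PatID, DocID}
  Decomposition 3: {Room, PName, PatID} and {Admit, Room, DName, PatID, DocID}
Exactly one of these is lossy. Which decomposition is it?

Decomposition 1: common = {DName, PatID, DocID}, closure = {Admit, Room, DName, PName, PatID, DocID} → lossless.
Decomposition 2: common = {DName, PatID, DocID}, closure = {Admit, Room, DName, PName, PatID, DocID} → lossless.
Decomposition 3: common = {Room, PatID}, closure = {Room, PatID} → lossy.

Decomposition 3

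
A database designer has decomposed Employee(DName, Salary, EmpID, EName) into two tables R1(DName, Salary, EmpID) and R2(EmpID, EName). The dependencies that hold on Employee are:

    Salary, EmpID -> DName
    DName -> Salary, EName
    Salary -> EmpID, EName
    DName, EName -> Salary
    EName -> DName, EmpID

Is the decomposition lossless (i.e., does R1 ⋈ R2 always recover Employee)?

No

Common attributes: R1 ∩ R2 = {EmpID}.
No dependency enlarges {EmpID}, so (EmpID)⁺ = {EmpID}.
The closure contains neither all of R1 = {DName, Salary, EmpID} nor all of R2 = {EmpID, EName}, so the common attributes are not a superkey of either fragment. The join is lossy.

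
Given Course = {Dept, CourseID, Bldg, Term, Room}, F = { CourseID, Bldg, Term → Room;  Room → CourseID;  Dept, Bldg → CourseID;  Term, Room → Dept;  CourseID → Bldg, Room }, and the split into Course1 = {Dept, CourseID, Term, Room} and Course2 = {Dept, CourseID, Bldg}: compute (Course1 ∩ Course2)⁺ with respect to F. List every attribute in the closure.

Dept, CourseID, Bldg, Room

Course1 ∩ Course2 = {Dept, CourseID}.
CourseID → Bldg, Room applies, adding Bldg, Room
Closure: {Dept, CourseID, Bldg, Room}.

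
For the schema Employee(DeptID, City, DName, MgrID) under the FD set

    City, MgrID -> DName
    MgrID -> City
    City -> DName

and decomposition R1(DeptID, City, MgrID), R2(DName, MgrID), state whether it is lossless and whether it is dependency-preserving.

lossless but not dependency-preserving

Lossless test: (MgrID)⁺ = {City, DName, MgrID}, which contains all of one fragment — lossless.
Dependency preservation: the restricted closure of {City} across the fragments never reaches {DName}, so City → DName cannot be enforced without a join — not preserved.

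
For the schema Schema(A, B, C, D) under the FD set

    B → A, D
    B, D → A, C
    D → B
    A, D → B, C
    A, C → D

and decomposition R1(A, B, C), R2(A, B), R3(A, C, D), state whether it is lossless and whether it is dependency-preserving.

Lossless test (chase): Rows 1 and 2 agree on B; apply B→A, D and equate their A, D entries. Rows 1 and 2 agree on B, D; apply B, D→A, C and equate their A, C entries. Rows 1 and 3 agree on A, C; apply A, C→D and equate their D entries. Rows 1 and 3 agree on D; apply D→B and equate their B entries. Row 1 is now all distinguished symbols — the join is lossless.
Dependency preservation: B → A, D; B, D → A, C; D → B; A, D → B, C are not contained in any single fragment, but the restricted closure of each left-hand side across the fragments still reaches the right-hand side; the remaining FDs each lie inside some fragment. All dependencies are preserved.

lossless and dependency-preserving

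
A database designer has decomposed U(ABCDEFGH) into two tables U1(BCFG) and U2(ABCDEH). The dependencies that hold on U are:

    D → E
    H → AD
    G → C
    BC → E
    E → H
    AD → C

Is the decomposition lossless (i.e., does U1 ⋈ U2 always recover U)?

Yes

Common attributes: U1 ∩ U2 = {BC}.
Closure of {BC}: BC → E applies, adding E; E → H applies, adding H; H → AD applies, adding AD. So (BC)⁺ = {ABCDEH}.
This closure contains every attribute of U2, so U1 ∩ U2 → U2. The join is lossless.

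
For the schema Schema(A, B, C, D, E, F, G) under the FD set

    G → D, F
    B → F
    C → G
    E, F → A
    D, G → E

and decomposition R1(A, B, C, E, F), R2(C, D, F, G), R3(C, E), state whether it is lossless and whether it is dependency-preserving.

lossless but not dependency-preserving

Lossless test (chase): Rows 1 and 2 agree on C; apply C→G and equate their G entries. Rows 1 and 3 agree on C; apply C→G and equate their G entries. Rows 1 and 2 agree on G; apply G→D, F and equate their D, F entries. Rows 1 and 3 agree on G; apply G→D, F and equate their D, F entries. Rows 1 and 3 agree on E, F; apply E, F→A and equate their A entries. Rows 1 and 2 agree on D, G; apply D, G→E and equate their E entries. Rows 1 and 2 agree on E, F; apply E, F→A and equate their A entries. Row 1 is now all distinguished symbols — the join is lossless.
Dependency preservation: the restricted closure of {D, G} across the fragments never reaches {E}, so D, G → E cannot be enforced without a join — not preserved.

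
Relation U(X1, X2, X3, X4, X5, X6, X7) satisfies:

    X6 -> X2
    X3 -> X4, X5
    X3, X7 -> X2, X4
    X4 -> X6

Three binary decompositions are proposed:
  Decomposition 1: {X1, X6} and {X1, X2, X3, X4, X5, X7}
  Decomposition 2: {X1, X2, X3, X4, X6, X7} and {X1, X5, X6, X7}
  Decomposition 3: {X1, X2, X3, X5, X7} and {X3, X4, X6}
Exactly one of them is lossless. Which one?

Decomposition 3

Decomposition 1: common = {X1}, closure = {X1} → lossy.
Decomposition 2: common = {X1, X6, X7}, closure = {X1, X2, X6, X7} → lossy.
Decomposition 3: common = {X3}, closure = {X2, X3, X4, X5, X6} → lossless.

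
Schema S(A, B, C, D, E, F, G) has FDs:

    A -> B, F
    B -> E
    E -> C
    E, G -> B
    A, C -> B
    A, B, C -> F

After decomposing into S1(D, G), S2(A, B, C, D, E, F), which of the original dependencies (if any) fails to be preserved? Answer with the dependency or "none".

E, G -> B

Check E, G → B: no single fragment contains all of {B, E, G}, and the restricted closure of {E, G} across the fragments never reaches {B}.
A → B, F is preserved.
B → E is preserved.
E → C is preserved.
A, C → B is preserved.
A, B, C → F is preserved.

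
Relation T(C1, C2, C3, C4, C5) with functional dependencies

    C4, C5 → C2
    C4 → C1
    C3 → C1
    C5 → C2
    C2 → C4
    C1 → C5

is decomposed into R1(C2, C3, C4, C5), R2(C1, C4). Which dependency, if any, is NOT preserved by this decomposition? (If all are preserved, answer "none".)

none

C4, C5 → C2 lies within R1.
C4 → C1 lies within R2.
C3 → C1: restricted closure across fragments reaches C1.
C5 → C2 lies within R1.
C2 → C4 lies within R1.
C1 → C5: restricted closure across fragments reaches C5.
Every dependency is enforceable on the fragments, so the decomposition is dependency-preserving.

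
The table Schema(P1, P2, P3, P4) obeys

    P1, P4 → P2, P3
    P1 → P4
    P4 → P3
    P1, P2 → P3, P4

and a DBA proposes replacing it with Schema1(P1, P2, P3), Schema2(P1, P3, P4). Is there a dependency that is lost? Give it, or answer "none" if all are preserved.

P1, P4 → P2, P3: restricted closure across fragments reaches P2, P3.
P1 → P4 lies within Schema2.
P4 → P3 lies within Schema2.
P1, P2 → P3, P4: restricted closure across fragments reaches P3, P4.
Every dependency is enforceable on the fragments, so the decomposition is dependency-preserving.

none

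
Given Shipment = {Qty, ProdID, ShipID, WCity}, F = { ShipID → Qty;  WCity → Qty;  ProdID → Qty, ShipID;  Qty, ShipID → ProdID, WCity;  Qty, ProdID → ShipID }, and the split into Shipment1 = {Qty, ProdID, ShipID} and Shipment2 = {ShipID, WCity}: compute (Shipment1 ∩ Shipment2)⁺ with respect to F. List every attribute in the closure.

Shipment1 ∩ Shipment2 = {ShipID}.
ShipID → Qty applies, adding Qty
Qty, ShipID → ProdID, WCity applies, adding ProdID, WCity
Closure: {Qty, ProdID, ShipID, WCity}.

Qty, ProdID, ShipID, WCity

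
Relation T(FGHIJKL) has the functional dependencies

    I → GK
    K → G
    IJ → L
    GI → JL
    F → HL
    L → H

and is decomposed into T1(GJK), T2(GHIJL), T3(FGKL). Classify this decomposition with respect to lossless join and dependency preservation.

Lossless test (chase): Rows 2 and 3 agree on L; apply L→H and equate their H entries. No row becomes fully distinguished — the join is lossy.
Dependency preservation: the restricted closure of {I} across the fragments never reaches {GK}, so I → GK cannot be enforced without a join — not preserved.

lossy and not dependency-preserving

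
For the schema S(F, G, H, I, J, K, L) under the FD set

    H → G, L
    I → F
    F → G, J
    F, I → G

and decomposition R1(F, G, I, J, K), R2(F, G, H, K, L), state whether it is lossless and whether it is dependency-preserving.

Lossless test: (F, G, K)⁺ = {F, G, J, K}, which is a superkey of neither fragment — lossy.
Dependency preservation: every FD's attributes lie within a single fragment, so each can be enforced locally — preserved.

lossy but dependency-preserving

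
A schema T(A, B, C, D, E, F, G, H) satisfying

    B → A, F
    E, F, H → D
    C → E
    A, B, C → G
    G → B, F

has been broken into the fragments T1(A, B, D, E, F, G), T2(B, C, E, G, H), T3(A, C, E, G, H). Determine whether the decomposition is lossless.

Chase test. Columns are A, B, C, D, E, F, G, H; row i has aⱼ where attribute j ∈ Ti, else bᵢⱼ.
Initial tableau (one row per fragment):
  row 1: a1 a2 b13 a4 a5 a6 a7 b18
  row 2: b21 a2 a3 b24 a5 b26 a7 a8
  row 3: a1 b32 a3 b34 a5 b36 a7 a8
Rows 1 and 2 agree on B; apply B→A, F and equate their A, F entries.
Rows 1 and 3 agree on G; apply G→B, F and equate their B, F entries.
Rows 2 and 3 agree on E, F, H; apply E, F, H→D and equate their D entries.
No row becomes fully distinguished — the join is lossy.

No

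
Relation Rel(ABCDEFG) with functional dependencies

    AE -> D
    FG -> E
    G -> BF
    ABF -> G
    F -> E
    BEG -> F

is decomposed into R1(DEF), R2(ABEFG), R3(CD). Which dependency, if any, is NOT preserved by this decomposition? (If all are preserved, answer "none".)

Check AE → D: no single fragment contains all of {ADE}, and the restricted closure of {AE} across the fragments never reaches {D}.
FG → E is preserved.
G → BF is preserved.
ABF → G is preserved.
F → E is preserved.
BEG → F is preserved.

AE -> D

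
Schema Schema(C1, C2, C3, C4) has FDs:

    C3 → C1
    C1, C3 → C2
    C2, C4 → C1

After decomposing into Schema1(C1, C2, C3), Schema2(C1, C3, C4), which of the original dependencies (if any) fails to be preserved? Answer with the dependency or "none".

Check C2, C4 → C1: no single fragment contains all of {C1, C2, C4}, and the restricted closure of {C2, C4} across the fragments never reaches {C1}.
C3 → C1 is preserved.
C1, C3 → C2 is preserved.

C2, C4 → C1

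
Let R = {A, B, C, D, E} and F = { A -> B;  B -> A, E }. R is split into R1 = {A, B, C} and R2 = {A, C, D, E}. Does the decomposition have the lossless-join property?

Yes

Common attributes: R1 ∩ R2 = {A, C}.
Closure of {A, C}: A → B applies, adding B; B → A, E applies, adding E. So (A, C)⁺ = {A, B, C, E}.
This closure contains every attribute of R1, so R1 ∩ R2 → R1. The join is lossless.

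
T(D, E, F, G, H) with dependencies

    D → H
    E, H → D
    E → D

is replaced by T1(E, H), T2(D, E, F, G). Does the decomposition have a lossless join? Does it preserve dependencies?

lossless but not dependency-preserving

Lossless test: (E)⁺ = {D, E, H}, which contains all of one fragment — lossless.
Dependency preservation: the restricted closure of {D} across the fragments never reaches {H}, so D → H cannot be enforced without a join — not preserved.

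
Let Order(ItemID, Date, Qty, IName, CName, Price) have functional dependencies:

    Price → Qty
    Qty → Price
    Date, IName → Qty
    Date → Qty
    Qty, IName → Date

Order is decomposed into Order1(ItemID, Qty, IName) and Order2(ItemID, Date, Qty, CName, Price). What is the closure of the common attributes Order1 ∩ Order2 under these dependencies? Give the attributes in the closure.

ItemID, Qty, Price

Order1 ∩ Order2 = {ItemID, Qty}.
Qty → Price applies, adding Price
Closure: {ItemID, Qty, Price}.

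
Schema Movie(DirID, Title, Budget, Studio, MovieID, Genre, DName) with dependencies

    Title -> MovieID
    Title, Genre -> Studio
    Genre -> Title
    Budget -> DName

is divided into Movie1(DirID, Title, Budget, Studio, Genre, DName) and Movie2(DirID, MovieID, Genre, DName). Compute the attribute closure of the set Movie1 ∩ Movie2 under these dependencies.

DirID, Title, Studio, MovieID, Genre, DName

Movie1 ∩ Movie2 = {DirID, Genre, DName}.
Genre → Title applies, adding Title
Title → MovieID applies, adding MovieID
Title, Genre → Studio applies, adding Studio
Closure: {DirID, Title, Studio, MovieID, Genre, DName}.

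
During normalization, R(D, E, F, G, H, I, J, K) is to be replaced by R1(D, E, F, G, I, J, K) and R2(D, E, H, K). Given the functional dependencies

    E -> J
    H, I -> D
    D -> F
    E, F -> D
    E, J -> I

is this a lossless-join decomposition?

Common attributes: R1 ∩ R2 = {D, E, K}.
Closure of {D, E, K}: E → J applies, adding J; D → F applies, adding F; E, J → I applies, adding I. So (D, E, K)⁺ = {D, E, F, I, J, K}.
The closure contains neither all of R1 = {D, E, F, G, I, J, K} nor all of R2 = {D, E, H, K}, so the common attributes are not a superkey of either fragment. The join is lossy.

No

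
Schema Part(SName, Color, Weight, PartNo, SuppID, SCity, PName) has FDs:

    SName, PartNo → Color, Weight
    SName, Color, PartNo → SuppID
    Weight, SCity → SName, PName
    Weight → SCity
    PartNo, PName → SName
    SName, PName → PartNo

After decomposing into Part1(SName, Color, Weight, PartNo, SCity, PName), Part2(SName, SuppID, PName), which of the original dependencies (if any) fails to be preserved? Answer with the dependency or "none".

SName, PartNo → Color, Weight lies within Part1.
SName, Color, PartNo → SuppID: restricted closure across fragments reaches SuppID.
Weight, SCity → SName, PName lies within Part1.
Weight → SCity lies within Part1.
PartNo, PName → SName lies within Part1.
SName, PName → PartNo lies within Part1.
Every dependency is enforceable on the fragments, so the decomposition is dependency-preserving.

none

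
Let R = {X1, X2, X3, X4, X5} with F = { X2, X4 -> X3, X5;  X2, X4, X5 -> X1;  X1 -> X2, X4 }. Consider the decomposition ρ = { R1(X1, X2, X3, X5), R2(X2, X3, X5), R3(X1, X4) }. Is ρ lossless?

Yes

Chase test. Columns are X1, X2, X3, X4, X5; row i has aⱼ where attribute j ∈ Ri, else bᵢⱼ.
Initial tableau (one row per fragment):
  row 1: a1 a2 a3 b14 a5
  row 2: b21 a2 a3 b24 a5
  row 3: a1 b32 b33 a4 b35
Rows 1 and 3 agree on X1; apply X1→X2, X4 and equate their X2, X4 entries.
Rows 1 and 3 agree on X2, X4; apply X2, X4→X3, X5 and equate their X3, X5 entries.
Row 1 is now all distinguished symbols — the join is lossless.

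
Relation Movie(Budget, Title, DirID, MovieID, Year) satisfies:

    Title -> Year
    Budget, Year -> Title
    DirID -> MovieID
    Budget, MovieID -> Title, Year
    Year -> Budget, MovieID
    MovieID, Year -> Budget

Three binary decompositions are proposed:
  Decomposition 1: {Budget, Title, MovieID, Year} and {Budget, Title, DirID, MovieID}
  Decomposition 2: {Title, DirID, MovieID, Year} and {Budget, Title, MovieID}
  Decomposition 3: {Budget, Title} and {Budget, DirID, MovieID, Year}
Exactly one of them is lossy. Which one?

Decomposition 3

Decomposition 1: common = {Budget, Title, MovieID}, closure = {Budget, Title, MovieID, Year} → lossless.
Decomposition 2: common = {Title, MovieID}, closure = {Budget, Title, MovieID, Year} → lossless.
Decomposition 3: common = {Budget}, closure = {Budget} → lossy.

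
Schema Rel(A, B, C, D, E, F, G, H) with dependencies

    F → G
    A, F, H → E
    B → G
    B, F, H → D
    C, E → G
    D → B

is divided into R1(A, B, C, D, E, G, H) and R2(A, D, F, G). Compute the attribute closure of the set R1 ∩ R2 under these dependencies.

A, B, D, G

R1 ∩ R2 = {A, D, G}.
D → B applies, adding B
Closure: {A, B, D, G}.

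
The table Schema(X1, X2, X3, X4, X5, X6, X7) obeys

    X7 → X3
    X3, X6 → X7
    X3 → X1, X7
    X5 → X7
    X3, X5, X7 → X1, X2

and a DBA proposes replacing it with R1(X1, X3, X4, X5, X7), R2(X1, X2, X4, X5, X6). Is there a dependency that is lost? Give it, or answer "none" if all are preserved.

X7 → X3 lies within R1.
X3, X6 → X7: restricted closure across fragments reaches X7.
X3 → X1, X7 lies within R1.
X5 → X7 lies within R1.
X3, X5, X7 → X1, X2: restricted closure across fragments reaches X1, X2.
Every dependency is enforceable on the fragments, so the decomposition is dependency-preserving.

none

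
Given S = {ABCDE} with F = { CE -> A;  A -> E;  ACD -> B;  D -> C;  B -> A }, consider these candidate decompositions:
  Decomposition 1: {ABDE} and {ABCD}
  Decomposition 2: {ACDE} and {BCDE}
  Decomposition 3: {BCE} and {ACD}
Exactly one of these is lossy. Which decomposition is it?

Decomposition 3

Decomposition 1: common = {ABD}, closure = {ABCDE} → lossless.
Decomposition 2: common = {CDE}, closure = {ABCDE} → lossless.
Decomposition 3: common = {C}, closure = {C} → lossy.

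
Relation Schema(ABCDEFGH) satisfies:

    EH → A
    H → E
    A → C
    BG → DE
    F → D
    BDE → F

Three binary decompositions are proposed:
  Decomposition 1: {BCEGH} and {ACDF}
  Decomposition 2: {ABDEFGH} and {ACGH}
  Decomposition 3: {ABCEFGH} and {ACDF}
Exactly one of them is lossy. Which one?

Decomposition 1

Decomposition 1: common = {C}, closure = {C} → lossy.
Decomposition 2: common = {AGH}, closure = {ACEGH} → lossless.
Decomposition 3: common = {ACF}, closure = {ACDF} → lossless.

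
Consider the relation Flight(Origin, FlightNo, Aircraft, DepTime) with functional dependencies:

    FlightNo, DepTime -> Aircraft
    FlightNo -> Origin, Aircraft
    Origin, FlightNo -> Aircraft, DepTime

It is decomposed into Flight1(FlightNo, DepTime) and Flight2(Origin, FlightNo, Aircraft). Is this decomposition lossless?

Common attributes: Flight1 ∩ Flight2 = {FlightNo}.
Closure of {FlightNo}: FlightNo → Origin, Aircraft applies, adding Origin, Aircraft; Origin, FlightNo → Aircraft, DepTime applies, adding DepTime. So (FlightNo)⁺ = {Origin, FlightNo, Aircraft, DepTime}.
This closure contains every attribute of Flight1, so Flight1 ∩ Flight2 → Flight1. The join is lossless.

Yes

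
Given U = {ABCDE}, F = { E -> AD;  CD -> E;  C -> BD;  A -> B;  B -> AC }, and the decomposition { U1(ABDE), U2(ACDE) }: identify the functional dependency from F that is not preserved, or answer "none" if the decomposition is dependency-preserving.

none

E → AD lies within U1.
CD → E lies within U2.
C → BD: restricted closure across fragments reaches BD.
A → B lies within U1.
B → AC: restricted closure across fragments reaches AC.
Every dependency is enforceable on the fragments, so the decomposition is dependency-preserving.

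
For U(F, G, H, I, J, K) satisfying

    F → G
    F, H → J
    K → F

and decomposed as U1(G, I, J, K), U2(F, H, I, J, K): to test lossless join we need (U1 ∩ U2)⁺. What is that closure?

F, G, I, J, K

U1 ∩ U2 = {I, J, K}.
K → F applies, adding F
F → G applies, adding G
Closure: {F, G, I, J, K}.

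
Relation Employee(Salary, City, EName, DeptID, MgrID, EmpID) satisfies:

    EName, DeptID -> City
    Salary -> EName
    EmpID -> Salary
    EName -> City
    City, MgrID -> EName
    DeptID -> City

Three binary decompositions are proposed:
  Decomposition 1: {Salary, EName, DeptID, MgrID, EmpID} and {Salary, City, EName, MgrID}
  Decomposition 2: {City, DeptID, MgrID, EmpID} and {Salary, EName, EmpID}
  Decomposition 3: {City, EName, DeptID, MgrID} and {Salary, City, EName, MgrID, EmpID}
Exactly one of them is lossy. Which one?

Decomposition 1: common = {Salary, EName, MgrID}, closure = {Salary, City, EName, MgrID} → lossless.
Decomposition 2: common = {EmpID}, closure = {Salary, City, EName, EmpID} → lossless.
Decomposition 3: common = {City, EName, MgrID}, closure = {City, EName, MgrID} → lossy.

Decomposition 3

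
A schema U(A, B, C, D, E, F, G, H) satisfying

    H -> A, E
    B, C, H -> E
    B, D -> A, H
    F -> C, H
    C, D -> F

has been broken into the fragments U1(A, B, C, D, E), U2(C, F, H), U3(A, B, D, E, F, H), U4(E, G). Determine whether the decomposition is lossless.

No

Chase test. Columns are A, B, C, D, E, F, G, H; row i has aⱼ where attribute j ∈ Ui, else bᵢⱼ.
Initial tableau (one row per fragment):
  row 1: a1 a2 a3 a4 a5 b16 b17 b18
  row 2: b21 b22 a3 b24 b25 a6 b27 a8
  row 3: a1 a2 b33 a4 a5 a6 b37 a8
  row 4: b41 b42 b43 b44 a5 b46 a7 b48
Rows 2 and 3 agree on H; apply H→A, E and equate their A, E entries.
Rows 1 and 3 agree on B, D; apply B, D→A, H and equate their A, H entries.
Rows 2 and 3 agree on F; apply F→C, H and equate their C, H entries.
Rows 1 and 3 agree on C, D; apply C, D→F and equate their F entries.
No row becomes fully distinguished — the join is lossy.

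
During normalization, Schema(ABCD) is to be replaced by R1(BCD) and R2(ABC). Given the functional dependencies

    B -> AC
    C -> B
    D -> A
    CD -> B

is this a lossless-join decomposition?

Yes

Common attributes: R1 ∩ R2 = {BC}.
Closure of {BC}: B → AC applies, adding A. So (BC)⁺ = {ABC}.
This closure contains every attribute of R2, so R1 ∩ R2 → R2. The join is lossless.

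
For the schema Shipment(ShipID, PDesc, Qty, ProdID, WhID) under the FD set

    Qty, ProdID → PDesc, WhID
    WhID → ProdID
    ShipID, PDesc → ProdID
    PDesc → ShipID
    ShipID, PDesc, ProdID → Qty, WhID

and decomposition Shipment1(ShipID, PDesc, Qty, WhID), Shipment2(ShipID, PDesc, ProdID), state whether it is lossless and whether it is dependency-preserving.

lossless but not dependency-preserving

Lossless test: (ShipID, PDesc)⁺ = {ShipID, PDesc, Qty, ProdID, WhID}, which contains all of one fragment — lossless.
Dependency preservation: the restricted closure of {Qty, ProdID} across the fragments never reaches {PDesc, WhID}, so Qty, ProdID → PDesc, WhID cannot be enforced without a join — not preserved.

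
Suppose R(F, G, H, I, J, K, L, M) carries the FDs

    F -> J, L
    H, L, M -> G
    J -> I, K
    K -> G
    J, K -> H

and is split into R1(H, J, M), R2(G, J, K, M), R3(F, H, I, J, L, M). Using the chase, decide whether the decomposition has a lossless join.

Chase test. Columns are F, G, H, I, J, K, L, M; row i has aⱼ where attribute j ∈ Ri, else bᵢⱼ.
Initial tableau (one row per fragment):
  row 1: b11 b12 a3 b14 a5 b16 b17 a8
  row 2: b21 a2 b23 b24 a5 a6 b27 a8
  row 3: a1 b32 a3 a4 a5 b36 a7 a8
Rows 1 and 2 agree on J; apply J→I, K and equate their I, K entries.
Rows 1 and 3 agree on J; apply J→I, K and equate their I, K entries.
Rows 1 and 2 agree on K; apply K→G and equate their G entries.
Rows 1 and 3 agree on K; apply K→G and equate their G entries.
Rows 1 and 2 agree on J, K; apply J, K→H and equate their H entries.
Row 3 is now all distinguished symbols — the join is lossless.

Yes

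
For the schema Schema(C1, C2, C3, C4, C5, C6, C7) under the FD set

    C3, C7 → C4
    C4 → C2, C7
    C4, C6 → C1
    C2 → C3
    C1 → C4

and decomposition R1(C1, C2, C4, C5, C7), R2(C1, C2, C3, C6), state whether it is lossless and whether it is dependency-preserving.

Lossless test: (C1, C2)⁺ = {C1, C2, C3, C4, C7}, which is a superkey of neither fragment — lossy.
Dependency preservation: the restricted closure of {C3, C7} across the fragments never reaches {C4}, so C3, C7 → C4 cannot be enforced without a join — not preserved.

lossy and not dependency-preserving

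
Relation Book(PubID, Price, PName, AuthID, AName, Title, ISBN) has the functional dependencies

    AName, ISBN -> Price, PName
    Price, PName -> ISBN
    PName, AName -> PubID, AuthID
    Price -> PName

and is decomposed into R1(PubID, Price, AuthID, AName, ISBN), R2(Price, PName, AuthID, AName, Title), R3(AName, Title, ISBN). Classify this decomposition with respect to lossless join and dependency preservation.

Lossless test (chase): Rows 1 and 3 agree on AName, ISBN; apply AName, ISBN→Price, PName and equate their Price, PName entries. Rows 1 and 3 agree on PName, AName; apply PName, AName→PubID, AuthID and equate their PubID, AuthID entries. Rows 1 and 2 agree on Price; apply Price→PName and equate their PName entries. Rows 1 and 2 agree on Price, PName; apply Price, PName→ISBN and equate their ISBN entries. Rows 1 and 2 agree on PName, AName; apply PName, AName→PubID, AuthID and equate their PubID, AuthID entries. Row 2 is now all distinguished symbols — the join is lossless.
Dependency preservation: the restricted closure of {PName, AName} across the fragments never reaches {PubID, AuthID}, so PName, AName → PubID, AuthID cannot be enforced without a join — not preserved.

lossless but not dependency-preserving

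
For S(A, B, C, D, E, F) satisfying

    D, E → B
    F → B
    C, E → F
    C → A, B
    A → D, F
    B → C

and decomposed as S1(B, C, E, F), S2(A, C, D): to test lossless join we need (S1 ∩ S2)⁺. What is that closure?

A, B, C, D, F

S1 ∩ S2 = {C}.
C → A, B applies, adding A, B
A → D, F applies, adding D, F
Closure: {A, B, C, D, F}.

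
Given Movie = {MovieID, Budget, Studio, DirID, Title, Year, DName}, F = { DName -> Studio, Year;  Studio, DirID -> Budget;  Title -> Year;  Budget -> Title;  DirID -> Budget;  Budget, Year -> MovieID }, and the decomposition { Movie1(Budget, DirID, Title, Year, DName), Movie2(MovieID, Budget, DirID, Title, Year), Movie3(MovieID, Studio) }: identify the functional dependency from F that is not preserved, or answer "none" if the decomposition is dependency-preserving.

DName -> Studio, Year

Check DName → Studio, Year: no single fragment contains all of {Studio, Year, DName}, and the restricted closure of {DName} across the fragments never reaches {Studio, Year}.
Studio, DirID → Budget is preserved.
Title → Year is preserved.
Budget → Title is preserved.
DirID → Budget is preserved.
Budget, Year → MovieID is preserved.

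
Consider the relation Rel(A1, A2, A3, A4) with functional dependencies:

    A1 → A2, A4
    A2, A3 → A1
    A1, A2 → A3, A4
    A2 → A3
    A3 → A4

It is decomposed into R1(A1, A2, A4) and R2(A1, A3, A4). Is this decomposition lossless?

Common attributes: R1 ∩ R2 = {A1, A4}.
Closure of {A1, A4}: A1 → A2, A4 applies, adding A2; A1, A2 → A3, A4 applies, adding A3. So (A1, A4)⁺ = {A1, A2, A3, A4}.
This closure contains every attribute of R1, so R1 ∩ R2 → R1. The join is lossless.

Yes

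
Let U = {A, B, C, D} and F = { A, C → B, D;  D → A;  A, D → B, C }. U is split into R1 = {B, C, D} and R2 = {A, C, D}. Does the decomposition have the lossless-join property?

Yes

Common attributes: R1 ∩ R2 = {C, D}.
Closure of {C, D}: D → A applies, adding A; A, D → B, C applies, adding B. So (C, D)⁺ = {A, B, C, D}.
This closure contains every attribute of R1, so R1 ∩ R2 → R1. The join is lossless.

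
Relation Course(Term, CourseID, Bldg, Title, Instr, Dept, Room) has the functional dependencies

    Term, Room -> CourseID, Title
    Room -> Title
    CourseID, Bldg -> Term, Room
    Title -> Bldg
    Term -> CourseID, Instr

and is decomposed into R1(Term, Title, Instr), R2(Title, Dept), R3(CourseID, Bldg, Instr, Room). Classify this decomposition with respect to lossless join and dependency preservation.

lossy and not dependency-preserving

Lossless test (chase): Rows 1 and 2 agree on Title; apply Title→Bldg and equate their Bldg entries. No row becomes fully distinguished — the join is lossy.
Dependency preservation: the restricted closure of {Term, Room} across the fragments never reaches {CourseID, Title}, so Term, Room → CourseID, Title cannot be enforced without a join — not preserved.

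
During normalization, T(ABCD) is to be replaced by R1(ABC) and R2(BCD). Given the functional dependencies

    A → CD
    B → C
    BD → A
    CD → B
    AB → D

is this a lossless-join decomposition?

No

Common attributes: R1 ∩ R2 = {BC}.
No dependency enlarges {BC}, so (BC)⁺ = {BC}.
The closure contains neither all of R1 = {ABC} nor all of R2 = {BCD}, so the common attributes are not a superkey of either fragment. The join is lossy.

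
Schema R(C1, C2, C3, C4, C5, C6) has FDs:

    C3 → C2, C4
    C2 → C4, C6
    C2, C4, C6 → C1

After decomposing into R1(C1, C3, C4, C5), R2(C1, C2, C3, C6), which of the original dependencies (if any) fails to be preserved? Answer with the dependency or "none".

C2 → C4, C6

Check C2 → C4, C6: no single fragment contains all of {C2, C4, C6}, and the restricted closure of {C2} across the fragments never reaches {C4, C6}.
C3 → C2, C4 is preserved.
C2, C4, C6 → C1 is preserved.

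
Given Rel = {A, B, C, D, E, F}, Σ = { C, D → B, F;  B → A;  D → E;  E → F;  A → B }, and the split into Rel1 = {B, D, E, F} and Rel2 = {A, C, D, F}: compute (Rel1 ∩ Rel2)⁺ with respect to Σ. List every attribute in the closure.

D, E, F

Rel1 ∩ Rel2 = {D, F}.
D → E applies, adding E
Closure: {D, E, F}.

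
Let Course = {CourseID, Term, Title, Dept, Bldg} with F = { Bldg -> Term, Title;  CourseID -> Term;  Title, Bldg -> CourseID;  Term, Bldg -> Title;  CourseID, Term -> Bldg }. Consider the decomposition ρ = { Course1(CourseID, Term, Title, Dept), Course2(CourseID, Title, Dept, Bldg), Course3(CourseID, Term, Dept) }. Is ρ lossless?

Chase test. Columns are CourseID, Term, Title, Dept, Bldg; row i has aⱼ where attribute j ∈ Coursei, else bᵢⱼ.
Initial tableau (one row per fragment):
  row 1: a1 a2 a3 a4 b15
  row 2: a1 b22 a3 a4 a5
  row 3: a1 a2 b33 a4 b35
Rows 1 and 2 agree on CourseID; apply CourseID→Term and equate their Term entries.
Rows 1 and 2 agree on CourseID, Term; apply CourseID, Term→Bldg and equate their Bldg entries.
Rows 1 and 3 agree on CourseID, Term; apply CourseID, Term→Bldg and equate their Bldg entries.
Rows 1 and 3 agree on Bldg; apply Bldg→Term, Title and equate their Term, Title entries.
Row 1 is now all distinguished symbols — the join is lossless.

Yes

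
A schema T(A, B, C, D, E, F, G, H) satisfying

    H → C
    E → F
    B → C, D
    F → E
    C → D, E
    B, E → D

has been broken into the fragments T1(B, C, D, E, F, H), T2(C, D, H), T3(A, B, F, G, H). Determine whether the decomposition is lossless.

Chase test. Columns are A, B, C, D, E, F, G, H; row i has aⱼ where attribute j ∈ Ti, else bᵢⱼ.
Initial tableau (one row per fragment):
  row 1: b11 a2 a3 a4 a5 a6 b17 a8
  row 2: b21 b22 a3 a4 b25 b26 b27 a8
  row 3: a1 a2 b33 b34 b35 a6 a7 a8
Rows 1 and 3 agree on H; apply H→C and equate their C entries.
Rows 1 and 3 agree on B; apply B→C, D and equate their C, D entries.
Rows 1 and 3 agree on F; apply F→E and equate their E entries.
Rows 1 and 2 agree on C; apply C→D, E and equate their D, E entries.
Rows 1 and 2 agree on E; apply E→F and equate their F entries.
Row 3 is now all distinguished symbols — the join is lossless.

Yes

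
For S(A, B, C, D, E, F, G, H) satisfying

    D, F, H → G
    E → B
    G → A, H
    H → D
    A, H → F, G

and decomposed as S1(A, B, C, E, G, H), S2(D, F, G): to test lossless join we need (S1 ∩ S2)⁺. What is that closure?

S1 ∩ S2 = {G}.
G → A, H applies, adding A, H
H → D applies, adding D
A, H → F, G applies, adding F
Closure: {A, D, F, G, H}.

A, D, F, G, H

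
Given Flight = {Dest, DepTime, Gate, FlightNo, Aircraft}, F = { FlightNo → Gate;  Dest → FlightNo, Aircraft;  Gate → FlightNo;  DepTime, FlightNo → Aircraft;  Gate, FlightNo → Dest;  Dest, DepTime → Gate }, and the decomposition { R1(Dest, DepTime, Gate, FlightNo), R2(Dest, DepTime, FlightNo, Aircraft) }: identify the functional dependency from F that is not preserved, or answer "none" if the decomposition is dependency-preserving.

FlightNo → Gate lies within R1.
Dest → FlightNo, Aircraft lies within R2.
Gate → FlightNo lies within R1.
DepTime, FlightNo → Aircraft lies within R2.
Gate, FlightNo → Dest lies within R1.
Dest, DepTime → Gate lies within R1.
Every dependency is enforceable on the fragments, so the decomposition is dependency-preserving.

none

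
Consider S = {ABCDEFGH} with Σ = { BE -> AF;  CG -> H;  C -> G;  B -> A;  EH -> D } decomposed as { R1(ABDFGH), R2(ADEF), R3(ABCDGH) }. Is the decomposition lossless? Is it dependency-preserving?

Lossless test (chase): applying each FD to every pair of rows produces no changes in the tableau, so no row becomes fully distinguished — the join is lossy.
Dependency preservation: the restricted closure of {BE} across the fragments never reaches {AF}, so BE → AF cannot be enforced without a join — not preserved.

lossy and not dependency-preserving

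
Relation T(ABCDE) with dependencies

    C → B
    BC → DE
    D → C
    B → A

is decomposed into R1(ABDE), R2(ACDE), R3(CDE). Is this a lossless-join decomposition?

Yes

Chase test. Columns are ABCDE; row i has aⱼ where attribute j ∈ Ri, else bᵢⱼ.
Initial tableau (one row per fragment):
  row 1: a1 a2 b13 a4 a5
  row 2: a1 b22 a3 a4 a5
  row 3: b31 b32 a3 a4 a5
Rows 2 and 3 agree on C; apply C→B and equate their B entries.
Rows 1 and 2 agree on D; apply D→C and equate their C entries.
Rows 2 and 3 agree on B; apply B→A and equate their A entries.
Rows 1 and 2 agree on C; apply C→B and equate their B entries.
Row 1 is now all distinguished symbols — the join is lossless.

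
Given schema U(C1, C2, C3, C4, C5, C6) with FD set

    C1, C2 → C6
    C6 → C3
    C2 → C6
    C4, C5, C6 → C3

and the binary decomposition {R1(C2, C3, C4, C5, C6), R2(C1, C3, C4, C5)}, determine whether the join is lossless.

No

Common attributes: R1 ∩ R2 = {C3, C4, C5}.
No dependency enlarges {C3, C4, C5}, so (C3, C4, C5)⁺ = {C3, C4, C5}.
The closure contains neither all of R1 = {C2, C3, C4, C5, C6} nor all of R2 = {C1, C3, C4, C5}, so the common attributes are not a superkey of either fragment. The join is lossy.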